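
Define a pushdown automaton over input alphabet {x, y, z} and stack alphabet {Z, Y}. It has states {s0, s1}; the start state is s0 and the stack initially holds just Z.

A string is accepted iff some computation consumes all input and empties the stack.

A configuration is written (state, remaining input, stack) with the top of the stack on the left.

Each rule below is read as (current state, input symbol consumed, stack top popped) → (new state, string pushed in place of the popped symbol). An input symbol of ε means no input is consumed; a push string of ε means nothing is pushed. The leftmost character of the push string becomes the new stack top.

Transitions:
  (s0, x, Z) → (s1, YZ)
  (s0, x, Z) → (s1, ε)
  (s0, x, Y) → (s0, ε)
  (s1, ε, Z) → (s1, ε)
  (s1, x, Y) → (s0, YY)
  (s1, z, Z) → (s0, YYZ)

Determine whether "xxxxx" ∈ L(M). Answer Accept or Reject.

Accept

One accepting computation: (s0, xxxxx, Z) ⊢ (s1, xxxx, YZ) ⊢ (s0, xxx, YYZ) ⊢ (s0, xx, YZ) ⊢ (s0, x, Z) ⊢ (s1, ε, ε)
All input consumed and the stack is empty.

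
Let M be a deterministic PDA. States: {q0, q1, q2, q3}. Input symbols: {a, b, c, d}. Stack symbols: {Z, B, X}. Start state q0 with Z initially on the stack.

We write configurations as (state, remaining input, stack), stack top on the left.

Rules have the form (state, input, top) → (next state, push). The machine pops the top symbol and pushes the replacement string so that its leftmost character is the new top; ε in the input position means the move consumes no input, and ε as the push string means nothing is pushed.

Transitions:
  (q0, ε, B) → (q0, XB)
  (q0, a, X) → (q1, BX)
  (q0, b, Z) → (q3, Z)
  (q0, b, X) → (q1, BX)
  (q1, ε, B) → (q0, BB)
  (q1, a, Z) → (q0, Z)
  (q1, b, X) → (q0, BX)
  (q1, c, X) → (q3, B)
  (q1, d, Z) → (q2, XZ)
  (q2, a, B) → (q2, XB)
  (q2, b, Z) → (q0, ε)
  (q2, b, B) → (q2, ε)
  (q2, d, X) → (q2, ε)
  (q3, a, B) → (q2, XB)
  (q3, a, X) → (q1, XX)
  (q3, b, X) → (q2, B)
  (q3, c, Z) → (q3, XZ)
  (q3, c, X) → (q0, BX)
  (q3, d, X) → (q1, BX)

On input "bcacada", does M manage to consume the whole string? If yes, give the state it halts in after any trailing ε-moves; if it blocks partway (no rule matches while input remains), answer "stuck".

(q0, bcacada, Z) ⊢ (q3, cacada, Z) ⊢ (q3, acada, XZ) ⊢ (q1, cada, XXZ) ⊢ (q3, ada, BXZ) ⊢ (q2, da, XBXZ) ⊢ (q2, a, BXZ) ⊢ (q2, ε, XBXZ)
All input consumed; M is in state q2.

q2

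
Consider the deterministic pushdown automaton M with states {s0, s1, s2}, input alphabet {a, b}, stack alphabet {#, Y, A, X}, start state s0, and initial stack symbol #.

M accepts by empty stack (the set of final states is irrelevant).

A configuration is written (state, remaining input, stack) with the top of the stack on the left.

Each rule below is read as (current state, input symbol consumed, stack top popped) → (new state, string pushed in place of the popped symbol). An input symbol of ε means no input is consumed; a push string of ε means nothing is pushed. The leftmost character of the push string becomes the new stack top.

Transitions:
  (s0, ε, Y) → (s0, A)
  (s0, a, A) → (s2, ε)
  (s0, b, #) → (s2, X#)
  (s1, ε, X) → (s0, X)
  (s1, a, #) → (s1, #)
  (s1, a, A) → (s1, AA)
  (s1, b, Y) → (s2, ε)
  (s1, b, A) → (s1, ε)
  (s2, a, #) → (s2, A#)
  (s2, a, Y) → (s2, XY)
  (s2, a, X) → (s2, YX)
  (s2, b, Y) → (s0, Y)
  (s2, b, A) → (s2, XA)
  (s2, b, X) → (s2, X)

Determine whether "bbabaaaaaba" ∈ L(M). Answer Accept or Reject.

(s0, bbabaaaaaba, #)
  read b, top #: go to s2, push X# → (s2, babaaaaaba, X#)
  read b, top X: go to s2, push X → (s2, abaaaaaba, X#)
  read a, top X: go to s2, push YX → (s2, baaaaaba, YX#)
  read b, top Y: go to s0, push Y → (s0, aaaaaba, YX#)
  ε-move, top Y: go to s0, push A → (s0, aaaaaba, AX#)
  read a, top A: go to s2, push ε → (s2, aaaaba, X#)
  read a, top X: go to s2, push YX → (s2, aaaba, YX#)
  read a, top Y: go to s2, push XY → (s2, aaba, XYX#)
  read a, top X: go to s2, push YX → (s2, aba, YXYX#)
  read a, top Y: go to s2, push XY → (s2, ba, XYXYX#)
  read b, top X: go to s2, push X → (s2, a, XYXYX#)
  read a, top X: go to s2, push YX → (s2, ε, YXYXYX#)
All input consumed; stack is YXYXYX#, not empty, and no further ε-move applies.

Reject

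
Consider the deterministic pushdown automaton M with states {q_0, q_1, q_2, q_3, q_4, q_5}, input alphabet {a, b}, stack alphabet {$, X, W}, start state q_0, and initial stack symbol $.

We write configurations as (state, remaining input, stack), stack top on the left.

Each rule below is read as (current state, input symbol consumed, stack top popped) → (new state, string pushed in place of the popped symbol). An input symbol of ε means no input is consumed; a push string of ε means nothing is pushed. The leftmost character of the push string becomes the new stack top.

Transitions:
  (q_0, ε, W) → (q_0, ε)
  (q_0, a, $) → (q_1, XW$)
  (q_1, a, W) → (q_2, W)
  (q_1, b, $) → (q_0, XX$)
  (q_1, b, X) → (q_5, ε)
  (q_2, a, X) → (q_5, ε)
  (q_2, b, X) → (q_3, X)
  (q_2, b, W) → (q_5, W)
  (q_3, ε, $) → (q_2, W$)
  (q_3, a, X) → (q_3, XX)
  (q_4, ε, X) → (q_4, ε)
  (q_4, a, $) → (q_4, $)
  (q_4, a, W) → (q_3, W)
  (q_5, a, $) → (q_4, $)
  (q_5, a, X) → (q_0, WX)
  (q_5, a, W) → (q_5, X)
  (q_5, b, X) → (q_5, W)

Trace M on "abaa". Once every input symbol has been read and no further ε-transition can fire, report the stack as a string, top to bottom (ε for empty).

X$

(q_0, abaa, $) ⊢ (q_1, baa, XW$) ⊢ (q_5, aa, W$) ⊢ (q_5, a, X$) ⊢ (q_0, ε, WX$) ⊢ (q_0, ε, X$)
All input consumed in state q_0 with stack X$.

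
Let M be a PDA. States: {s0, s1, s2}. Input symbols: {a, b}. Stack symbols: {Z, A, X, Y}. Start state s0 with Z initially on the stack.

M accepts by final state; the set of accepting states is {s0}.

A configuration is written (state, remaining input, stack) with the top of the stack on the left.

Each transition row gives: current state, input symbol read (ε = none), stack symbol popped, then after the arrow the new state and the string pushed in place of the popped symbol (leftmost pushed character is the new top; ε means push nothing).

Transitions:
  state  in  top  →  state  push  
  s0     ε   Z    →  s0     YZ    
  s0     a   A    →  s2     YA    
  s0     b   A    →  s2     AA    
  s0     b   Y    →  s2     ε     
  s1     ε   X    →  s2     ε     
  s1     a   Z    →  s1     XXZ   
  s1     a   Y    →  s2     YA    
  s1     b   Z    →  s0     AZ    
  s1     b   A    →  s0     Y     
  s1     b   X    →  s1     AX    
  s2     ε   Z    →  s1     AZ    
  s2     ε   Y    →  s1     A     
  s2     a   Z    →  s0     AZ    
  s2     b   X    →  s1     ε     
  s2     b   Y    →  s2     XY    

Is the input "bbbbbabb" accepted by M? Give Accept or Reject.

Reject

No computation consumes all input and reaches a final state.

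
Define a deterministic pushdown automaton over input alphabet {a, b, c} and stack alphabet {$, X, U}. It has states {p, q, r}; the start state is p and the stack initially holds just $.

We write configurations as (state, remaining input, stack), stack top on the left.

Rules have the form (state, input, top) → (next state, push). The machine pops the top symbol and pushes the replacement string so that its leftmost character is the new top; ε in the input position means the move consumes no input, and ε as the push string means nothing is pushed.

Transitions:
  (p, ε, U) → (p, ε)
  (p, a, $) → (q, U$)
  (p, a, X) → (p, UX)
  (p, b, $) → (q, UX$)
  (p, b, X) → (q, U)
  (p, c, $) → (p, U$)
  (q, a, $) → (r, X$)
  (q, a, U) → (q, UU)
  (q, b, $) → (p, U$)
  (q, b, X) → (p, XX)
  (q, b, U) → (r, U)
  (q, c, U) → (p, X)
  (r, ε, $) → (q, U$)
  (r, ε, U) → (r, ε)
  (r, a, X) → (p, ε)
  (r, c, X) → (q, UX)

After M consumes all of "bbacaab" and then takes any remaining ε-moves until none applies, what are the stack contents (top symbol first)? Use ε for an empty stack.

U$

(p, bbacaab, $)
  read b, top $: go to q, push UX$ → (q, bacaab, UX$)
  read b, top U: go to r, push U → (r, acaab, UX$)
  ε-move, top U: go to r, push ε → (r, acaab, X$)
  read a, top X: go to p, push ε → (p, caab, $)
  read c, top $: go to p, push U$ → (p, aab, U$)
  ε-move, top U: go to p, push ε → (p, aab, $)
  read a, top $: go to q, push U$ → (q, ab, U$)
  read a, top U: go to q, push UU → (q, b, UU$)
  read b, top U: go to r, push U → (r, ε, UU$)
  ε-move, top U: go to r, push ε → (r, ε, U$)
  ε-move, top U: go to r, push ε → (r, ε, $)
  ε-move, top $: go to q, push U$ → (q, ε, U$)
All input consumed in state q with stack U$.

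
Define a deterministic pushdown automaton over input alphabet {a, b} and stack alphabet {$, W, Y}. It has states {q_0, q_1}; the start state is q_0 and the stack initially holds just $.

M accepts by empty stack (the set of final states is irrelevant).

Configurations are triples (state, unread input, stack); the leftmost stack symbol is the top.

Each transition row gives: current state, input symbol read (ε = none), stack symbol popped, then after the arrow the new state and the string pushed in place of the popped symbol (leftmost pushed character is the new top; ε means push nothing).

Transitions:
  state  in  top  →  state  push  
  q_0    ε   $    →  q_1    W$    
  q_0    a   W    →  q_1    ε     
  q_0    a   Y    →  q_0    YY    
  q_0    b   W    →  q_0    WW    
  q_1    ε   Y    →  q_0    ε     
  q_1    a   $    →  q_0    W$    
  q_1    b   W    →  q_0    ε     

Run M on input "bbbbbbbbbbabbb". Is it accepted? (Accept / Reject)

Reject

(q_0, bbbbbbbbbbabbb, $) ⊢ (q_1, bbbbbbbbbbabbb, W$) ⊢ (q_0, bbbbbbbbbabbb, $) ⊢ (q_1, bbbbbbbbbabbb, W$) ⊢ (q_0, bbbbbbbbabbb, $) ⊢ (q_1, bbbbbbbbabbb, W$) ⊢ (q_0, bbbbbbbabbb, $) ⊢ (q_1, bbbbbbbabbb, W$) ⊢ (q_0, bbbbbbabbb, $) ⊢ (q_1, bbbbbbabbb, W$) ⊢ (q_0, bbbbbabbb, $) ⊢ (q_1, bbbbbabbb, W$) ⊢ (q_0, bbbbabbb, $) ⊢ (q_1, bbbbabbb, W$) ⊢ (q_0, bbbabbb, $) ⊢ (q_1, bbbabbb, W$) ⊢ (q_0, bbabbb, $) ⊢ (q_1, bbabbb, W$) ⊢ (q_0, babbb, $) ⊢ (q_1, babbb, W$) ⊢ (q_0, abbb, $) ⊢ (q_1, abbb, W$)
No transition applies at (q_1, abbb, W$); input not fully consumed.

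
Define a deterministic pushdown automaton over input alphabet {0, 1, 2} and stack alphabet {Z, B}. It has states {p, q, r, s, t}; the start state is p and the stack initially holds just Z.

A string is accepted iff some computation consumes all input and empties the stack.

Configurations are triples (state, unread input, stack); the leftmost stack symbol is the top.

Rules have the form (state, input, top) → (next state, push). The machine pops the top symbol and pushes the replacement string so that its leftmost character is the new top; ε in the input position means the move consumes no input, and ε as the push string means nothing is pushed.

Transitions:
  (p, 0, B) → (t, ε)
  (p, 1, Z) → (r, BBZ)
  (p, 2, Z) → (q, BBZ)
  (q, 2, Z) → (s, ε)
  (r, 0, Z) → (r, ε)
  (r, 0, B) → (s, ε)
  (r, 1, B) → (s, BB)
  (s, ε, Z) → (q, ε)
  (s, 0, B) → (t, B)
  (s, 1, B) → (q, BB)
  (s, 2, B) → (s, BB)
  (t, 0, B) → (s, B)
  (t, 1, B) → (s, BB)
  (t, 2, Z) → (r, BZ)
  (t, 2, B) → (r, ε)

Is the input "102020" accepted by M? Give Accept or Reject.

Accept

(p, 102020, Z) ⊢ (r, 02020, BBZ) ⊢ (s, 2020, BZ) ⊢ (s, 020, BBZ) ⊢ (t, 20, BBZ) ⊢ (r, 0, BZ) ⊢ (s, ε, Z) ⊢ (q, ε, ε)
All input consumed and the stack is empty.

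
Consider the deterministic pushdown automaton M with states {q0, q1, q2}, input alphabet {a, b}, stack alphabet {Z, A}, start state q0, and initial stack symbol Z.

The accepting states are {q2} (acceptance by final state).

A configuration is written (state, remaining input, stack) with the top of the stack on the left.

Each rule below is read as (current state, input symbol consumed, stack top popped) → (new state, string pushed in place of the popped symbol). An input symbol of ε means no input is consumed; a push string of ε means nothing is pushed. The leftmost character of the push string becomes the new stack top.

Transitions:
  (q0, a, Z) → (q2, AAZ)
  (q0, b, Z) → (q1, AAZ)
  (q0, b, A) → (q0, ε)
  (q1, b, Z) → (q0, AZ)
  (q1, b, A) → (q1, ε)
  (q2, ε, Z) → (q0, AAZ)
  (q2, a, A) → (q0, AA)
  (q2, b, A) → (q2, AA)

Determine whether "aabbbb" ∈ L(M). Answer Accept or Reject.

Reject

(q0, aabbbb, Z)
  read a, top Z: go to q2, push AAZ → (q2, abbbb, AAZ)
  read a, top A: go to q0, push AA → (q0, bbbb, AAAZ)
  read b, top A: go to q0, push ε → (q0, bbb, AAZ)
  read b, top A: go to q0, push ε → (q0, bb, AZ)
  read b, top A: go to q0, push ε → (q0, b, Z)
  read b, top Z: go to q1, push AAZ → (q1, ε, AAZ)
All input consumed; state q1 ∉ F and no further ε-move applies.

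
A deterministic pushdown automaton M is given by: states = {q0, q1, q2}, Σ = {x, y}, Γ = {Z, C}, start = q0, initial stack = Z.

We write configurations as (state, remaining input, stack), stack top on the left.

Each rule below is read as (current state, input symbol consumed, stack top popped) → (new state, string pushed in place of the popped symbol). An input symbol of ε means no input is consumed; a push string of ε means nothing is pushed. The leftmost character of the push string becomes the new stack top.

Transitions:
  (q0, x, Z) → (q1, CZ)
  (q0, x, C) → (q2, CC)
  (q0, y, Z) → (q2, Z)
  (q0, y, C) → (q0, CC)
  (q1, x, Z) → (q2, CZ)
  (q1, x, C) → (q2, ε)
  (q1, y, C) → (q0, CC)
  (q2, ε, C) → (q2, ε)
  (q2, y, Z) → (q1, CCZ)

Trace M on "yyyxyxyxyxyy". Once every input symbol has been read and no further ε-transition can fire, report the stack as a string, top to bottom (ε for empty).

(q0, yyyxyxyxyxyy, Z) ⊢ (q2, yyxyxyxyxyy, Z) ⊢ (q1, yxyxyxyxyy, CCZ) ⊢ (q0, xyxyxyxyy, CCCZ) ⊢ (q2, yxyxyxyy, CCCCZ) ⊢ (q2, yxyxyxyy, CCCZ) ⊢ (q2, yxyxyxyy, CCZ) ⊢ (q2, yxyxyxyy, CZ) ⊢ (q2, yxyxyxyy, Z) ⊢ (q1, xyxyxyy, CCZ) ⊢ (q2, yxyxyy, CZ) ⊢ (q2, yxyxyy, Z) ⊢ (q1, xyxyy, CCZ) ⊢ (q2, yxyy, CZ) ⊢ (q2, yxyy, Z) ⊢ (q1, xyy, CCZ) ⊢ (q2, yy, CZ) ⊢ (q2, yy, Z) ⊢ (q1, y, CCZ) ⊢ (q0, ε, CCCZ)
All input consumed in state q0 with stack CCCZ.

CCCZ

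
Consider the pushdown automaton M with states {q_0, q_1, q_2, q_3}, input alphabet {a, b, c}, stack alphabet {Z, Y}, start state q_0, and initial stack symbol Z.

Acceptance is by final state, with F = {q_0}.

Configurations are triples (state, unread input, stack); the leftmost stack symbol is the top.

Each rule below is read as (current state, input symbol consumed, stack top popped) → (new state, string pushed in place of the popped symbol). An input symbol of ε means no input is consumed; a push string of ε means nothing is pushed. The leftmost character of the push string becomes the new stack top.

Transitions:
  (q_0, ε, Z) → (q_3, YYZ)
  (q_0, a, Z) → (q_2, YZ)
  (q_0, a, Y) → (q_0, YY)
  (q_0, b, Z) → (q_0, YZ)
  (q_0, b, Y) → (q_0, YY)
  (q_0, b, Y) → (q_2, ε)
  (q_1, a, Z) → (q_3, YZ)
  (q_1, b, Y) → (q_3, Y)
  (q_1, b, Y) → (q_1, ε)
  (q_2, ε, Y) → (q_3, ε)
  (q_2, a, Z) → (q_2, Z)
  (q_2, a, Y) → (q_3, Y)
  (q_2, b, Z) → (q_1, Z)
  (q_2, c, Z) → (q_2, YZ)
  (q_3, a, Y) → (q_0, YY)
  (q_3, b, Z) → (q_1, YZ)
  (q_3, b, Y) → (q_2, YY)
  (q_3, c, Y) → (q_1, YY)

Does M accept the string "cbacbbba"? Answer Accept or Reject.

No computation consumes all input and reaches a final state.

Reject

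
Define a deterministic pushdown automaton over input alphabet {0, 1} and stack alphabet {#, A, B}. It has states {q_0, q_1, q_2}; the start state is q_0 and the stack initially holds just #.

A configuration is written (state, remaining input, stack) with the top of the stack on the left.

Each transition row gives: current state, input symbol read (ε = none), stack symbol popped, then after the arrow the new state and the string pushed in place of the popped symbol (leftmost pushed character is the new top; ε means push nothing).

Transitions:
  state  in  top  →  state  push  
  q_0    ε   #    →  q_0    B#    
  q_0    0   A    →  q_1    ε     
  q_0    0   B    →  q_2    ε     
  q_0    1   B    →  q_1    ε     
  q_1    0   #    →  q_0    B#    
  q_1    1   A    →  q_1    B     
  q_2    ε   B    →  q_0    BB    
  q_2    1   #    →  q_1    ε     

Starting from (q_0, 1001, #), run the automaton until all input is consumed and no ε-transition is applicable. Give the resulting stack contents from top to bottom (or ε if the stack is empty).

(q_0, 1001, #) ⊢ (q_0, 1001, B#) ⊢ (q_1, 001, #) ⊢ (q_0, 01, B#) ⊢ (q_2, 1, #) ⊢ (q_1, ε, ε)
All input consumed in state q_1 with stack ε.

ε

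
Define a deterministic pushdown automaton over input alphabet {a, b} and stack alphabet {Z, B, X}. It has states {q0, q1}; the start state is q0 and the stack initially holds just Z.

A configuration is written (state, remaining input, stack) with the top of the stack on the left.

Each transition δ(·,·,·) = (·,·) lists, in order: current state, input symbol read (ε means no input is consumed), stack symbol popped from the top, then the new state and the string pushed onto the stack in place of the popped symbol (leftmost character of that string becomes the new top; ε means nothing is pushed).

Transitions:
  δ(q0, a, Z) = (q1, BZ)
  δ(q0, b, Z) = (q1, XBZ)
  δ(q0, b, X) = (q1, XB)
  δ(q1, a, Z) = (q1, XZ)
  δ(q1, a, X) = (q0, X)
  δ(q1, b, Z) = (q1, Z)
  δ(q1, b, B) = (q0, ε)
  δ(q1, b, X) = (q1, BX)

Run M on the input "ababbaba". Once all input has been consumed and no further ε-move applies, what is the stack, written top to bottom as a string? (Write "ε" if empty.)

XBBZ

(q0, ababbaba, Z)
  read a, top Z: go to q1, push BZ → (q1, babbaba, BZ)
  read b, top B: go to q0, push ε → (q0, abbaba, Z)
  read a, top Z: go to q1, push BZ → (q1, bbaba, BZ)
  read b, top B: go to q0, push ε → (q0, baba, Z)
  read b, top Z: go to q1, push XBZ → (q1, aba, XBZ)
  read a, top X: go to q0, push X → (q0, ba, XBZ)
  read b, top X: go to q1, push XB → (q1, a, XBBZ)
  read a, top X: go to q0, push X → (q0, ε, XBBZ)
All input consumed in state q0 with stack XBBZ.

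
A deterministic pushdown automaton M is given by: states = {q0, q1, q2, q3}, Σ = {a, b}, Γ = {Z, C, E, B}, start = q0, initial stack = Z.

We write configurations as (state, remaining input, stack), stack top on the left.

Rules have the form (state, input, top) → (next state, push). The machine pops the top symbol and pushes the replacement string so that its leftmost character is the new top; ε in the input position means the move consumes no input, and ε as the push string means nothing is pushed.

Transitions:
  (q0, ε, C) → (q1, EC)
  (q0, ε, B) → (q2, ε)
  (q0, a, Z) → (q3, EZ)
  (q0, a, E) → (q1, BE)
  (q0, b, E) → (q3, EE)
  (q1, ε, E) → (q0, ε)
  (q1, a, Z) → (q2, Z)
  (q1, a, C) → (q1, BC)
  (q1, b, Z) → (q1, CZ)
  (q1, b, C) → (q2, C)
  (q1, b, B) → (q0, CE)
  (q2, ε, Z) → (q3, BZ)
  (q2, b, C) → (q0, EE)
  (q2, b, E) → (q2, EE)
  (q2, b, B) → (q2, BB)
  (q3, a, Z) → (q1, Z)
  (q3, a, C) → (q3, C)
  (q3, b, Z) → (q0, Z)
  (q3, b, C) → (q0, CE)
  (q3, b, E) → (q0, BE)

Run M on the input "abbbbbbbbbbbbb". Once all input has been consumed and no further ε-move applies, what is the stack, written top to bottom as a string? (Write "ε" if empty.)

(q0, abbbbbbbbbbbbb, Z) ⊢ (q3, bbbbbbbbbbbbb, EZ) ⊢ (q0, bbbbbbbbbbbb, BEZ) ⊢ (q2, bbbbbbbbbbbb, EZ) ⊢ (q2, bbbbbbbbbbb, EEZ) ⊢ (q2, bbbbbbbbbb, EEEZ) ⊢ (q2, bbbbbbbbb, EEEEZ) ⊢ (q2, bbbbbbbb, EEEEEZ) ⊢ (q2, bbbbbbb, EEEEEEZ) ⊢ (q2, bbbbbb, EEEEEEEZ) ⊢ (q2, bbbbb, EEEEEEEEZ) ⊢ (q2, bbbb, EEEEEEEEEZ) ⊢ (q2, bbb, EEEEEEEEEEZ) ⊢ (q2, bb, EEEEEEEEEEEZ) ⊢ (q2, b, EEEEEEEEEEEEZ) ⊢ (q2, ε, EEEEEEEEEEEEEZ)
All input consumed in state q2 with stack EEEEEEEEEEEEEZ.

EEEEEEEEEEEEEZ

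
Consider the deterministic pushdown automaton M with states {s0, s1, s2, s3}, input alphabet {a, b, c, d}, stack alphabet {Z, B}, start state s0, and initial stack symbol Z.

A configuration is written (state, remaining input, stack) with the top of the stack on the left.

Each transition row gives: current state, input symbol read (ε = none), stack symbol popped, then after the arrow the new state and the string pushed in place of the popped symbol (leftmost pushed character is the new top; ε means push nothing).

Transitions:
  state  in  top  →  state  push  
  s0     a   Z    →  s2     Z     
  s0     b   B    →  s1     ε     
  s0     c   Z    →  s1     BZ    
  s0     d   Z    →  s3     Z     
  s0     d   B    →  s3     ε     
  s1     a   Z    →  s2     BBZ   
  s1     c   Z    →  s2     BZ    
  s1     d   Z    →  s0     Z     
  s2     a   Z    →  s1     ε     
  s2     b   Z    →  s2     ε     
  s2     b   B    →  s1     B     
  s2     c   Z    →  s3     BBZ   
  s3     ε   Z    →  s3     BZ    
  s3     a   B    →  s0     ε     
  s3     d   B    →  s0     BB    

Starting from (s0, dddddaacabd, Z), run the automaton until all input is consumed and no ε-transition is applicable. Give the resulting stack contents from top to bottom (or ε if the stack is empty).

Z

(s0, dddddaacabd, Z) ⊢ (s3, ddddaacabd, Z) ⊢ (s3, ddddaacabd, BZ) ⊢ (s0, dddaacabd, BBZ) ⊢ (s3, ddaacabd, BZ) ⊢ (s0, daacabd, BBZ) ⊢ (s3, aacabd, BZ) ⊢ (s0, acabd, Z) ⊢ (s2, cabd, Z) ⊢ (s3, abd, BBZ) ⊢ (s0, bd, BZ) ⊢ (s1, d, Z) ⊢ (s0, ε, Z)
All input consumed in state s0 with stack Z.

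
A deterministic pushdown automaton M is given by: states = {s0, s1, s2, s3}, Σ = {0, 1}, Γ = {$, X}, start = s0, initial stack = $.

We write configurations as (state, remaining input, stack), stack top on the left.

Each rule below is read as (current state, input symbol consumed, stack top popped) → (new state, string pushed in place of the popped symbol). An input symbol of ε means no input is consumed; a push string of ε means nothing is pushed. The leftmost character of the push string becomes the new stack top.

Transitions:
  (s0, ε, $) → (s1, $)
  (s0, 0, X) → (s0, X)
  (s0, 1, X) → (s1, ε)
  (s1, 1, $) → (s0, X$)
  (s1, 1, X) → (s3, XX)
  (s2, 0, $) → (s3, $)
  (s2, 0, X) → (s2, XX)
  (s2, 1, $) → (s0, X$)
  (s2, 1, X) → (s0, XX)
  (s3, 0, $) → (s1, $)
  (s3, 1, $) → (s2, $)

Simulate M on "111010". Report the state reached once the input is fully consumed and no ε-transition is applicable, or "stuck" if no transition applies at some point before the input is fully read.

stuck

(s0, 111010, $)
  ε-move, top $: go to s1, push $ → (s1, 111010, $)
  read 1, top $: go to s0, push X$ → (s0, 11010, X$)
  read 1, top X: go to s1, push ε → (s1, 1010, $)
  read 1, top $: go to s0, push X$ → (s0, 010, X$)
  read 0, top X: go to s0, push X → (s0, 10, X$)
  read 1, top X: go to s1, push ε → (s1, 0, $)
No transition for (s1, 0, top $); M blocks with input 0 remaining.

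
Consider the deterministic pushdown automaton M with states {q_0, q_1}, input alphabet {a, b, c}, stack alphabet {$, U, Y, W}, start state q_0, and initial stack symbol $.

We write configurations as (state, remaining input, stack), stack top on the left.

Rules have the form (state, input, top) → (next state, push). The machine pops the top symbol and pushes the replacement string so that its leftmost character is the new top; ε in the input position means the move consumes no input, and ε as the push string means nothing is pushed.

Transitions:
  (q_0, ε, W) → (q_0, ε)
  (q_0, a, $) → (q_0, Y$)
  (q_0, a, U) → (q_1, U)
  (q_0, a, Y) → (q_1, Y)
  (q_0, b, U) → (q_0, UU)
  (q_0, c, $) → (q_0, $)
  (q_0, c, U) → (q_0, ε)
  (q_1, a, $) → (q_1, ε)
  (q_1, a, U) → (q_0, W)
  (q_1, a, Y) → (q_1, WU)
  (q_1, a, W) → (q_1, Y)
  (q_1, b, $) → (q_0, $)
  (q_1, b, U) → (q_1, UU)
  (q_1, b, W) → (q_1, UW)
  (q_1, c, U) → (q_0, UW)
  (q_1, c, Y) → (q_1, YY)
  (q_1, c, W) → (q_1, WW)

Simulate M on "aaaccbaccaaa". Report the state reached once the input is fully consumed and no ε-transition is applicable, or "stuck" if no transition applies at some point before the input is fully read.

(q_0, aaaccbaccaaa, $)
  read a, top $: go to q_0, push Y$ → (q_0, aaccbaccaaa, Y$)
  read a, top Y: go to q_1, push Y → (q_1, accbaccaaa, Y$)
  read a, top Y: go to q_1, push WU → (q_1, ccbaccaaa, WU$)
  read c, top W: go to q_1, push WW → (q_1, cbaccaaa, WWU$)
  read c, top W: go to q_1, push WW → (q_1, baccaaa, WWWU$)
  read b, top W: go to q_1, push UW → (q_1, accaaa, UWWWU$)
  read a, top U: go to q_0, push W → (q_0, ccaaa, WWWWU$)
  ε-move, top W: go to q_0, push ε → (q_0, ccaaa, WWWU$)
  ε-move, top W: go to q_0, push ε → (q_0, ccaaa, WWU$)
  ε-move, top W: go to q_0, push ε → (q_0, ccaaa, WU$)
  ε-move, top W: go to q_0, push ε → (q_0, ccaaa, U$)
  read c, top U: go to q_0, push ε → (q_0, caaa, $)
  read c, top $: go to q_0, push $ → (q_0, aaa, $)
  read a, top $: go to q_0, push Y$ → (q_0, aa, Y$)
  read a, top Y: go to q_1, push Y → (q_1, a, Y$)
  read a, top Y: go to q_1, push WU → (q_1, ε, WU$)
All input consumed; M is in state q_1.

q_1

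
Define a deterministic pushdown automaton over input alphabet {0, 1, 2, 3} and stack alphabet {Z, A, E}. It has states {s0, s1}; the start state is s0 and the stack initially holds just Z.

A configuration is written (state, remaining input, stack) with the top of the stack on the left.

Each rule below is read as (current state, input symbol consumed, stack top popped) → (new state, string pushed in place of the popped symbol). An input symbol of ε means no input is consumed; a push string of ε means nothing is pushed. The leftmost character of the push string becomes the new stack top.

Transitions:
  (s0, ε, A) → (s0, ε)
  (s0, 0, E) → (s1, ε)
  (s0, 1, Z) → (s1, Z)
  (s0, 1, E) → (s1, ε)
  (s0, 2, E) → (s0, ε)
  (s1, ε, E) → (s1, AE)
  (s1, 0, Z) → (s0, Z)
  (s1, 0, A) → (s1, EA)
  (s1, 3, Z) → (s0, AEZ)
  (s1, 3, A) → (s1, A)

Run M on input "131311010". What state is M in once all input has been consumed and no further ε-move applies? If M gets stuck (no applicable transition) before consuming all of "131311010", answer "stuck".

(s0, 131311010, Z) ⊢ (s1, 31311010, Z) ⊢ (s0, 1311010, AEZ) ⊢ (s0, 1311010, EZ) ⊢ (s1, 311010, Z) ⊢ (s0, 11010, AEZ) ⊢ (s0, 11010, EZ) ⊢ (s1, 1010, Z)
No transition for (s1, 1, top Z); M blocks with input 1010 remaining.

stuck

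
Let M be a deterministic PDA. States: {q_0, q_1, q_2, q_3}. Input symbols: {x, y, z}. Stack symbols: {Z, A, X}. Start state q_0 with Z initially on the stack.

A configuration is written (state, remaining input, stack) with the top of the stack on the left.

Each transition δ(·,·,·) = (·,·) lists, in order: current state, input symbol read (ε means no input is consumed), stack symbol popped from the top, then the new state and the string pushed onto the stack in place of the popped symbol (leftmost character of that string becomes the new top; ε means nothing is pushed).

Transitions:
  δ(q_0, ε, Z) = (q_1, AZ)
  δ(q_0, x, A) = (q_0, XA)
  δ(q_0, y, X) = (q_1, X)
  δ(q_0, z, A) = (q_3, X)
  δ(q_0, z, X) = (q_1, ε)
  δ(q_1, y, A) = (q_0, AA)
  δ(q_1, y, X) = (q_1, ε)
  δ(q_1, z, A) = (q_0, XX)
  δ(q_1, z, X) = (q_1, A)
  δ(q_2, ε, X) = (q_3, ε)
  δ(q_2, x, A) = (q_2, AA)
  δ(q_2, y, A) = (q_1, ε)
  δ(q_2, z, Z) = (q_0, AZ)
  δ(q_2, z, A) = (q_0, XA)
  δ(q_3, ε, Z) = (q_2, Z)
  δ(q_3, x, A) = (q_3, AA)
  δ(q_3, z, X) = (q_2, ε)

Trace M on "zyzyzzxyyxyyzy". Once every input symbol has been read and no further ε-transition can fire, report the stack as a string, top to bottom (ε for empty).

(q_0, zyzyzzxyyxyyzy, Z) ⊢ (q_1, zyzyzzxyyxyyzy, AZ) ⊢ (q_0, yzyzzxyyxyyzy, XXZ) ⊢ (q_1, zyzzxyyxyyzy, XXZ) ⊢ (q_1, yzzxyyxyyzy, AXZ) ⊢ (q_0, zzxyyxyyzy, AAXZ) ⊢ (q_3, zxyyxyyzy, XAXZ) ⊢ (q_2, xyyxyyzy, AXZ) ⊢ (q_2, yyxyyzy, AAXZ) ⊢ (q_1, yxyyzy, AXZ) ⊢ (q_0, xyyzy, AAXZ) ⊢ (q_0, yyzy, XAAXZ) ⊢ (q_1, yzy, XAAXZ) ⊢ (q_1, zy, AAXZ) ⊢ (q_0, y, XXAXZ) ⊢ (q_1, ε, XXAXZ)
All input consumed in state q_1 with stack XXAXZ.

XXAXZ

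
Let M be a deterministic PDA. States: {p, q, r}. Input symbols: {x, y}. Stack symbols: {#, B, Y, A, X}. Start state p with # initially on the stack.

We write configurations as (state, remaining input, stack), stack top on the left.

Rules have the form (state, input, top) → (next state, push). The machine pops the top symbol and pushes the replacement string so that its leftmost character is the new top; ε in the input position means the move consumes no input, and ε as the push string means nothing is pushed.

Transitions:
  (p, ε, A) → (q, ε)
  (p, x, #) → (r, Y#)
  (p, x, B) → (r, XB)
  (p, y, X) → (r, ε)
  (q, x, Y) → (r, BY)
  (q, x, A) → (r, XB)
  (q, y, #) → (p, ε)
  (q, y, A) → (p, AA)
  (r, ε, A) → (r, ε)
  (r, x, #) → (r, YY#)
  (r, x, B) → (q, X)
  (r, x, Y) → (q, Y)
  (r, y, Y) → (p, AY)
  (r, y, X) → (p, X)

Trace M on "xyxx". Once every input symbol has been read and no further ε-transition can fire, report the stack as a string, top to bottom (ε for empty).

(p, xyxx, #)
  read x, top #: go to r, push Y# → (r, yxx, Y#)
  read y, top Y: go to p, push AY → (p, xx, AY#)
  ε-move, top A: go to q, push ε → (q, xx, Y#)
  read x, top Y: go to r, push BY → (r, x, BY#)
  read x, top B: go to q, push X → (q, ε, XY#)
All input consumed in state q with stack XY#.

XY#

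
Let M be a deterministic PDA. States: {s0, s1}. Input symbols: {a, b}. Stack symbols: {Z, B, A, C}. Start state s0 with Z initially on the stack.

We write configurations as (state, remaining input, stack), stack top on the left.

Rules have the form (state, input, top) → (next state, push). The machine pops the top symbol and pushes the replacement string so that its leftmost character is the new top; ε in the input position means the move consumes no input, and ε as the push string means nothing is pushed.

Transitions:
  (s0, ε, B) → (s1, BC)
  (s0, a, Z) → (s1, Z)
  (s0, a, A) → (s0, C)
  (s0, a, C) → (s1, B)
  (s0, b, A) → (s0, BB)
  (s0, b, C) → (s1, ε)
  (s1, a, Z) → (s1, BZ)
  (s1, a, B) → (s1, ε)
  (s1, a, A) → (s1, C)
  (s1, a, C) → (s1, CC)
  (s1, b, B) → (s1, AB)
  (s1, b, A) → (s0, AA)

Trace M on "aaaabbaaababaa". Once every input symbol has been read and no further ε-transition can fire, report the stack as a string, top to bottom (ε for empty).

(s0, aaaabbaaababaa, Z) ⊢ (s1, aaabbaaababaa, Z) ⊢ (s1, aabbaaababaa, BZ) ⊢ (s1, abbaaababaa, Z) ⊢ (s1, bbaaababaa, BZ) ⊢ (s1, baaababaa, ABZ) ⊢ (s0, aaababaa, AABZ) ⊢ (s0, aababaa, CABZ) ⊢ (s1, ababaa, BABZ) ⊢ (s1, babaa, ABZ) ⊢ (s0, abaa, AABZ) ⊢ (s0, baa, CABZ) ⊢ (s1, aa, ABZ) ⊢ (s1, a, CBZ) ⊢ (s1, ε, CCBZ)
All input consumed in state s1 with stack CCBZ.

CCBZ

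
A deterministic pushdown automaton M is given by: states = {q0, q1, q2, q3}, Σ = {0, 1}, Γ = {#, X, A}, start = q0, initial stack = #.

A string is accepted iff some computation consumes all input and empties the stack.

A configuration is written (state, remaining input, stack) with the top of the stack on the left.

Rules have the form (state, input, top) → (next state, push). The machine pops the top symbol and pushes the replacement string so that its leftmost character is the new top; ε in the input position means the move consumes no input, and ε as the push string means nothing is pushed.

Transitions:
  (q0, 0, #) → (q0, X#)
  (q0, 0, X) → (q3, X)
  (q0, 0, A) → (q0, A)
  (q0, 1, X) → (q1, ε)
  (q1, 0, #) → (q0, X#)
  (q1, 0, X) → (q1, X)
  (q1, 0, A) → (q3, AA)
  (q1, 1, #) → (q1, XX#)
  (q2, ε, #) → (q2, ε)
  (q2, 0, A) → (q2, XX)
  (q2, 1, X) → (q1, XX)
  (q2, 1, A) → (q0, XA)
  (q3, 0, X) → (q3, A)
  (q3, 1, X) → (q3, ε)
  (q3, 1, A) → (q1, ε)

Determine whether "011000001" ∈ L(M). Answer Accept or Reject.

Reject

(q0, 011000001, #)
  read 0, top #: go to q0, push X# → (q0, 11000001, X#)
  read 1, top X: go to q1, push ε → (q1, 1000001, #)
  read 1, top #: go to q1, push XX# → (q1, 000001, XX#)
  read 0, top X: go to q1, push X → (q1, 00001, XX#)
  read 0, top X: go to q1, push X → (q1, 0001, XX#)
  read 0, top X: go to q1, push X → (q1, 001, XX#)
  read 0, top X: go to q1, push X → (q1, 01, XX#)
  read 0, top X: go to q1, push X → (q1, 1, XX#)
No transition applies at (q1, 1, XX#); input not fully consumed.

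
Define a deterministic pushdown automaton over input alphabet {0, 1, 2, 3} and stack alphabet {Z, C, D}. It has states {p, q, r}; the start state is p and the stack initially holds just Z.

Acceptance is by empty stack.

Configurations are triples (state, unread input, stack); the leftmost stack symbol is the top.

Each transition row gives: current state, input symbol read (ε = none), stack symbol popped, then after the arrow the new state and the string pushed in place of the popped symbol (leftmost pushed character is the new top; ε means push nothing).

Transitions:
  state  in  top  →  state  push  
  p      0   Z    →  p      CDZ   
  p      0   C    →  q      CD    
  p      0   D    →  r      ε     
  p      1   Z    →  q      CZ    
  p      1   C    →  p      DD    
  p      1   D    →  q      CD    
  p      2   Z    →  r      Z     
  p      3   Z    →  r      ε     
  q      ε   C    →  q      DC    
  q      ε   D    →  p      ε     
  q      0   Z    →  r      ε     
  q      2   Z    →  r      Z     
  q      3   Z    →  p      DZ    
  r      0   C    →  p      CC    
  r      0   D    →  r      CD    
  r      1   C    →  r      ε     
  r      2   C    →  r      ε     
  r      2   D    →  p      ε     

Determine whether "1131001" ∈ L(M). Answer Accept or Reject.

Reject

(p, 1131001, Z)
  read 1, top Z: go to q, push CZ → (q, 131001, CZ)
  ε-move, top C: go to q, push DC → (q, 131001, DCZ)
  ε-move, top D: go to p, push ε → (p, 131001, CZ)
  read 1, top C: go to p, push DD → (p, 31001, DDZ)
No transition applies at (p, 31001, DDZ); input not fully consumed.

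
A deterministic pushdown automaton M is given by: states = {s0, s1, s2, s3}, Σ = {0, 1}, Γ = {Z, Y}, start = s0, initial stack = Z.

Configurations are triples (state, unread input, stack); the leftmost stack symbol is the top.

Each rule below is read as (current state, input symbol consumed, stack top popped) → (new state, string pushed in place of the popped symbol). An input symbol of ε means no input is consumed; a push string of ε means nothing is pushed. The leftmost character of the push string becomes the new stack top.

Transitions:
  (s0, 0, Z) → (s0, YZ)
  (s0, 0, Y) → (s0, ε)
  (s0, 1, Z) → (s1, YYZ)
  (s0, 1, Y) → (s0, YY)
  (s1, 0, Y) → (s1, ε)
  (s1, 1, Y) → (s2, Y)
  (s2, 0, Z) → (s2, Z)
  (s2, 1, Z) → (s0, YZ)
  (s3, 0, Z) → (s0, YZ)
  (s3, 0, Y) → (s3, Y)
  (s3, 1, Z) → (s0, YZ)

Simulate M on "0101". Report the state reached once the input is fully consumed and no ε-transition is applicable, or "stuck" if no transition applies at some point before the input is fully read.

s0

(s0, 0101, Z) ⊢ (s0, 101, YZ) ⊢ (s0, 01, YYZ) ⊢ (s0, 1, YZ) ⊢ (s0, ε, YYZ)
All input consumed; M is in state s0.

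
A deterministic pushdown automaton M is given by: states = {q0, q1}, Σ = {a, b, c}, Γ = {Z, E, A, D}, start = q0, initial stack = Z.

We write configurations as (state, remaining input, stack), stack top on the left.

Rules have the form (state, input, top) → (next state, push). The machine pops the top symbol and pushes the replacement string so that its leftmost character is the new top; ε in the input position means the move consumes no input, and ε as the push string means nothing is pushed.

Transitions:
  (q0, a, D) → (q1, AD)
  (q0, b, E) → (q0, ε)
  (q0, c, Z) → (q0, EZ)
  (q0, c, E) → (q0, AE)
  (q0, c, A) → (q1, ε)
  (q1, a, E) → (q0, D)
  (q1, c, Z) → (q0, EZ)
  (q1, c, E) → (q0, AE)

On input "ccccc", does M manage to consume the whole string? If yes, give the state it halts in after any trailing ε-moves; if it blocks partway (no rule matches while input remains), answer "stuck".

(q0, ccccc, Z)
  read c, top Z: go to q0, push EZ → (q0, cccc, EZ)
  read c, top E: go to q0, push AE → (q0, ccc, AEZ)
  read c, top A: go to q1, push ε → (q1, cc, EZ)
  read c, top E: go to q0, push AE → (q0, c, AEZ)
  read c, top A: go to q1, push ε → (q1, ε, EZ)
All input consumed; M is in state q1.

q1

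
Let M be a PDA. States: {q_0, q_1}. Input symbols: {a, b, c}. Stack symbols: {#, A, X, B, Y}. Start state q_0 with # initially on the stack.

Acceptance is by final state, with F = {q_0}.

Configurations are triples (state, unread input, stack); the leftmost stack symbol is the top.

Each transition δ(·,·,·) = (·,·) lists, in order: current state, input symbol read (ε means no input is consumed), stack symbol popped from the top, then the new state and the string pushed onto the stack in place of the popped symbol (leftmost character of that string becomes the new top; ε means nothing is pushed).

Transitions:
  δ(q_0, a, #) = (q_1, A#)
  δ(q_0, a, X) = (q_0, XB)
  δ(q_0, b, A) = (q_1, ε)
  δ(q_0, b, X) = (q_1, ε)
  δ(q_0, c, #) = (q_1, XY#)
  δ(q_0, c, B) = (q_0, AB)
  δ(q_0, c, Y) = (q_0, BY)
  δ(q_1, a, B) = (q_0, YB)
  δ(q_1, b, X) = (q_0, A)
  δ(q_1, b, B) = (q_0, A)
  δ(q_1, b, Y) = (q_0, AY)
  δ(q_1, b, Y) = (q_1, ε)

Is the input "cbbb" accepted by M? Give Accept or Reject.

One accepting computation: (q_0, cbbb, #) ⊢ (q_1, bbb, XY#) ⊢ (q_0, bb, AY#) ⊢ (q_1, b, Y#) ⊢ (q_0, ε, AY#)
All input consumed and state q_0 ∈ F.

Accept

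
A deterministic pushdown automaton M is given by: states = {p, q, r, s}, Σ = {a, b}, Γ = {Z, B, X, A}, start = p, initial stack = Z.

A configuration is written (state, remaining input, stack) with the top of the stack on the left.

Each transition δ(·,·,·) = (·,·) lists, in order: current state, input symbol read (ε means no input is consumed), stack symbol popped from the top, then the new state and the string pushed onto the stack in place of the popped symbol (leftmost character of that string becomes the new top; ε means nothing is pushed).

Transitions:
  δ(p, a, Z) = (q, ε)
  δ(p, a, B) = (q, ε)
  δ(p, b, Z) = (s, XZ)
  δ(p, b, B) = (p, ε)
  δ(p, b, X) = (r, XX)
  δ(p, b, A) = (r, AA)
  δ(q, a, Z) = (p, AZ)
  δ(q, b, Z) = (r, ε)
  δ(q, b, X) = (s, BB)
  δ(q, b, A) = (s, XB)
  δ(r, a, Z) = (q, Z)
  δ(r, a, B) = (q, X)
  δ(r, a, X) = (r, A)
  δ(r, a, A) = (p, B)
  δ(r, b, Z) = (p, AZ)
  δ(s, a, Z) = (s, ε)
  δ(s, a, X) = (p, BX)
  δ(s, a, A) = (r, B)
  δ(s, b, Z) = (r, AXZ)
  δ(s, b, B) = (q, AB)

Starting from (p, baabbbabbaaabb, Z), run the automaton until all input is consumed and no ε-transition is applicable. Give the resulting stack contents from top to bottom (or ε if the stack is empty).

ABBBBBZ

(p, baabbbabbaaabb, Z)
  read b, top Z: go to s, push XZ → (s, aabbbabbaaabb, XZ)
  read a, top X: go to p, push BX → (p, abbbabbaaabb, BXZ)
  read a, top B: go to q, push ε → (q, bbbabbaaabb, XZ)
  read b, top X: go to s, push BB → (s, bbabbaaabb, BBZ)
  read b, top B: go to q, push AB → (q, babbaaabb, ABBZ)
  read b, top A: go to s, push XB → (s, abbaaabb, XBBBZ)
  read a, top X: go to p, push BX → (p, bbaaabb, BXBBBZ)
  read b, top B: go to p, push ε → (p, baaabb, XBBBZ)
  read b, top X: go to r, push XX → (r, aaabb, XXBBBZ)
  read a, top X: go to r, push A → (r, aabb, AXBBBZ)
  read a, top A: go to p, push B → (p, abb, BXBBBZ)
  read a, top B: go to q, push ε → (q, bb, XBBBZ)
  read b, top X: go to s, push BB → (s, b, BBBBBZ)
  read b, top B: go to q, push AB → (q, ε, ABBBBBZ)
All input consumed in state q with stack ABBBBBZ.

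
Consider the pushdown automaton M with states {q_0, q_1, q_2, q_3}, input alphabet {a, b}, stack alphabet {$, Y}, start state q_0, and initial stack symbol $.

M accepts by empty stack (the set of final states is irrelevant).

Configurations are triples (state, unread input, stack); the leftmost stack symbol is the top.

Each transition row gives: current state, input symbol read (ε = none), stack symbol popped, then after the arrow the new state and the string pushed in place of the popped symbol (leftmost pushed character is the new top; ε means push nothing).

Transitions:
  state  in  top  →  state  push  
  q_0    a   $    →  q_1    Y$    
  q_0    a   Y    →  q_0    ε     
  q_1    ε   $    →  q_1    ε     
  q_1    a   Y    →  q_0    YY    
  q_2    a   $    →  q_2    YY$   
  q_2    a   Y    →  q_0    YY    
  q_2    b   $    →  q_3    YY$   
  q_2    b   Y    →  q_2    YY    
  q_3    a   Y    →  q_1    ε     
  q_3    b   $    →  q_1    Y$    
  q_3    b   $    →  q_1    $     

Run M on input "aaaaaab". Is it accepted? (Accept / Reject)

Reject

No computation consumes all input and empties the stack.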